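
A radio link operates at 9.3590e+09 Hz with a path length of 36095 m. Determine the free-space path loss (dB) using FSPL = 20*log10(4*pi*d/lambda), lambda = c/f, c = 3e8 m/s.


lambda = c / f = 3.0000e+08 / 9.3590e+09 = 0.03205471 m
FSPL = 20 * log10(4*pi*36095/0.03205471) = 143.0 dB

143.0 dB


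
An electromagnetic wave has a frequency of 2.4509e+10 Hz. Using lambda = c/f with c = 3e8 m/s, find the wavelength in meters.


lambda = c / f = 3.0000e+08 / 2.4509e+10 = 0.01224 m

0.01224 m


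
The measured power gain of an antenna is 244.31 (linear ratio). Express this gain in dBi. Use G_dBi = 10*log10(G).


G_dBi = 10 * log10(244.31) = 23.88 dBi

23.88 dBi


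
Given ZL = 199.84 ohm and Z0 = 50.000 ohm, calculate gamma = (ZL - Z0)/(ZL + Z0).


gamma = (199.84 - 50.000) / (199.84 + 50.000) = 0.5997

0.5997


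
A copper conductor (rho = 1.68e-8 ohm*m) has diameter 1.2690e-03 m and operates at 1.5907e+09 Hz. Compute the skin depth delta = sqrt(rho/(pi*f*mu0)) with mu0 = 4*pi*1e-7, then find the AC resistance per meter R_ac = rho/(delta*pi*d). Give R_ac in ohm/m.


delta = sqrt(1.68e-8 / (pi * 1.5907e+09 * 4*pi*1e-7)) = 1.635613e-06 m
R_ac = 1.68e-8 / (1.635613e-06 * pi * 1.2690e-03) = 2.576 ohm/m

2.576 ohm/m


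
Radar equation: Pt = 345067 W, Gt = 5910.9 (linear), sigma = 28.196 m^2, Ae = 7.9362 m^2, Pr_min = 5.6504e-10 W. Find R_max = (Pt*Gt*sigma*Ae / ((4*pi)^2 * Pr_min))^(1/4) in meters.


R^4 = 345067*5910.9*28.196*7.9362 / ((4*pi)^2 * 5.6504e-10) = 5.115148e+18
R_max = 5.115148e+18^0.25 = 47557 m

47557 m


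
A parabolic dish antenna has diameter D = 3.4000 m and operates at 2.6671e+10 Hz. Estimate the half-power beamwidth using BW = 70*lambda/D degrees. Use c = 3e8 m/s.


lambda = c / f = 3.0000e+08 / 2.6671e+10 = 0.01124817 m
BW = 70 * 0.01124817 / 3.4000 = 0.2316 deg

0.2316 deg


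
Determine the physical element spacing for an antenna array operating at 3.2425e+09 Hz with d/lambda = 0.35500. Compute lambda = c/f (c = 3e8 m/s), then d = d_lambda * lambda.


lambda = c / f = 3.0000e+08 / 3.2425e+09 = 0.09252120 m
d = 0.35500 * 0.09252120 = 0.03285 m

0.03285 m


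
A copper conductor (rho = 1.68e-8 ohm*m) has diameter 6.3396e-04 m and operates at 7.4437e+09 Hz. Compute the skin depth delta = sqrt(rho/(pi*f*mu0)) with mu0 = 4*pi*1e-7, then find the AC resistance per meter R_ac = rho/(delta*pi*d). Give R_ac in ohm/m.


delta = sqrt(1.68e-8 / (pi * 7.4437e+09 * 4*pi*1e-7)) = 7.561019e-07 m
R_ac = 1.68e-8 / (7.561019e-07 * pi * 6.3396e-04) = 11.16 ohm/m

11.16 ohm/m


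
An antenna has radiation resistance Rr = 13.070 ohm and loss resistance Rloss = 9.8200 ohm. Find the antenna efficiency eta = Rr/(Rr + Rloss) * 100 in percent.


eta = 13.070 / (13.070 + 9.8200) * 100 = 57.10%

57.10%


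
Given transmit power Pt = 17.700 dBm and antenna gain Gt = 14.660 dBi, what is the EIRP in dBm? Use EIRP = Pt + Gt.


EIRP = Pt + Gt = 17.700 + 14.660 = 32.36 dBm

32.36 dBm


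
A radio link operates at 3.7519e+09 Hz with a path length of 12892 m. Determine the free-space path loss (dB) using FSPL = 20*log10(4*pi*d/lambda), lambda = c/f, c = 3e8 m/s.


lambda = c / f = 3.0000e+08 / 3.7519e+09 = 0.07995949 m
FSPL = 20 * log10(4*pi*12892/0.07995949) = 126.1 dB

126.1 dB


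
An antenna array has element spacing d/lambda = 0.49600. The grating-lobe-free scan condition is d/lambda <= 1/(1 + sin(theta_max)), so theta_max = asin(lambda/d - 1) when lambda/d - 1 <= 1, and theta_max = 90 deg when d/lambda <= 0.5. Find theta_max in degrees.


lambda/d - 1 = 1/0.49600 - 1 = 1.016129 >= 1
d/lambda <= 0.5, so the array can scan to endfire without grating lobes: theta_max = 90 deg

90 deg


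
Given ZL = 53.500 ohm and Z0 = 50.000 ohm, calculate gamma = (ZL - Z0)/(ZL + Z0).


gamma = (53.500 - 50.000) / (53.500 + 50.000) = 0.03382

0.03382


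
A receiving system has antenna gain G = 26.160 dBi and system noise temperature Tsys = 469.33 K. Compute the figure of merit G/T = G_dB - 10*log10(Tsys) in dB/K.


G/T = 26.160 - 10*log10(469.33) = 26.160 - 26.71478 = -0.5548 dB/K

-0.5548 dB/K


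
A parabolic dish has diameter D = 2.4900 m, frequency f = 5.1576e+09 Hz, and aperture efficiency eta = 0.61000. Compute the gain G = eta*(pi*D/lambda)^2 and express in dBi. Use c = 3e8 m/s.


lambda = c / f = 3.0000e+08 / 5.1576e+09 = 0.05816659 m
G_linear = 0.61000 * (pi * 2.4900 / 0.05816659)^2 = 11032.68
G_dBi = 10 * log10(11032.68) = 40.43 dBi

40.43 dBi


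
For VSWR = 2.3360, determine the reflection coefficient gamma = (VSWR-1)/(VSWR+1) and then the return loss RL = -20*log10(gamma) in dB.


gamma = (2.3360 - 1) / (2.3360 + 1) = 0.4004796
RL = -20 * log10(0.4004796) = 7.948 dB

7.948 dB


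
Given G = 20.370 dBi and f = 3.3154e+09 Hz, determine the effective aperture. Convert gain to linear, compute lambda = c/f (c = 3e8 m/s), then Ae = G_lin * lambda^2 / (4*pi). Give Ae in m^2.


lambda = c / f = 3.0000e+08 / 3.3154e+09 = 0.09048682 m
G_linear = 10^(20.370/10) = 108.8930
Ae = G_linear * lambda^2 / (4*pi) = 108.8930 * 0.09048682^2 / (4*pi) = 0.07095 m^2

0.07095 m^2


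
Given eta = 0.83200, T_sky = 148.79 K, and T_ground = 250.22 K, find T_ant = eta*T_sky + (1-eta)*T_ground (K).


T_ant = 0.83200 * 148.79 + (1 - 0.83200) * 250.22 = 165.8 K

165.8 K


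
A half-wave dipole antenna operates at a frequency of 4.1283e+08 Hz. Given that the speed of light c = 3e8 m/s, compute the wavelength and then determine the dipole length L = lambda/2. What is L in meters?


lambda = c / f = 3.0000e+08 / 4.1283e+08 = 0.7266914 m
L = lambda / 2 = 0.7266914 / 2 = 0.3633 m

0.3633 m


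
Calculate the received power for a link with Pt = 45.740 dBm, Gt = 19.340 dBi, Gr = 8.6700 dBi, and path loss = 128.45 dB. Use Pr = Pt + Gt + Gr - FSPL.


Pr = 45.740 + 19.340 + 8.6700 - 128.45 = -54.70 dBm

-54.70 dBm


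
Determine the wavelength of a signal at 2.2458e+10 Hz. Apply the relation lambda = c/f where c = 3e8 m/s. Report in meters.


lambda = c / f = 3.0000e+08 / 2.2458e+10 = 0.01336 m

0.01336 m


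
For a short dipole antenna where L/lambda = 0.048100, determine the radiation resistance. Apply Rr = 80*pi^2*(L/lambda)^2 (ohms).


Rr = 80 * pi^2 * (0.048100)^2 = 80 * 9.869604 * 2.313610e-03 = 1.827 ohm

1.827 ohm


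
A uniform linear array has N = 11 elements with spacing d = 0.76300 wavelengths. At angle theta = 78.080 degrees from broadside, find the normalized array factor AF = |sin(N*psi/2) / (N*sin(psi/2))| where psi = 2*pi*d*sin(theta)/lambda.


psi = 2*pi*0.76300*sin(78.080 deg) = 4.690696 rad
AF = |sin(11*4.690696/2) / (11*sin(4.690696/2))| = 0.07859

0.07859


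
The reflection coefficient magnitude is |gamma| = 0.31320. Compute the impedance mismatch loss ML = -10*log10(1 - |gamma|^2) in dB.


ML = -10 * log10(1 - 0.31320^2) = -10 * log10(0.90190576) = 0.4484 dB

0.4484 dB


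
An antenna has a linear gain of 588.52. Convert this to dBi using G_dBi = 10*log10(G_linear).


G_dBi = 10 * log10(588.52) = 27.70 dBi

27.70 dBi


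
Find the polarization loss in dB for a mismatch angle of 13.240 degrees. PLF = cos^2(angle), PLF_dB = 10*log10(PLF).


PLF_linear = cos^2(13.240 deg) = 0.9475450
PLF_dB = 10 * log10(0.9475450) = -0.2340 dB

-0.2340 dB


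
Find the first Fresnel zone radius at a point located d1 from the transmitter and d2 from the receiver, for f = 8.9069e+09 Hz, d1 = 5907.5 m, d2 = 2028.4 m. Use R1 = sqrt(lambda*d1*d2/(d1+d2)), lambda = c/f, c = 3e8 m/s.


lambda = c / f = 3.0000e+08 / 8.9069e+09 = 0.03368175 m
R1 = sqrt(0.03368175 * 5907.5 * 2028.4 / (5907.5 + 2028.4)) = 7.131 m

7.131 m


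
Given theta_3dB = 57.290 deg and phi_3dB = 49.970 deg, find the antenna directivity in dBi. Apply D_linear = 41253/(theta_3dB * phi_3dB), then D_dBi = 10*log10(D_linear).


D_linear = 41253 / (57.290 * 49.970) = 14.41011
D_dBi = 10 * log10(14.41011) = 11.59 dBi

11.59 dBi


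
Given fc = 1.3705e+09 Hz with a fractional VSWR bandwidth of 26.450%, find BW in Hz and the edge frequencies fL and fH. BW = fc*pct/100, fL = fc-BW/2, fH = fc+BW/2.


BW = 1.3705e+09 * 26.450/100 = 3.624972e+08 Hz
fL = 1.3705e+09 - 3.624972e+08/2 = 1.189e+09 Hz
fH = 1.3705e+09 + 3.624972e+08/2 = 1.552e+09 Hz

BW=3.625e+08 Hz, fL=1.189e+09 Hz, fH=1.552e+09 Hz


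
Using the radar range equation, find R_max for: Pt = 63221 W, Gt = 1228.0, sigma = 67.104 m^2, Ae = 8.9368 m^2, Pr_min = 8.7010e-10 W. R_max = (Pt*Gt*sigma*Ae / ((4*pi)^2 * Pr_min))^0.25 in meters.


R^4 = 63221*1228.0*67.104*8.9368 / ((4*pi)^2 * 8.7010e-10) = 3.388452e+17
R_max = 3.388452e+17^0.25 = 24127 m

24127 m


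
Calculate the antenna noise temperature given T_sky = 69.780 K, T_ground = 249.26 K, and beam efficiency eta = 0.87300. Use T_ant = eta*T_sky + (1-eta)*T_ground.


T_ant = 0.87300 * 69.780 + (1 - 0.87300) * 249.26 = 92.57 K

92.57 K


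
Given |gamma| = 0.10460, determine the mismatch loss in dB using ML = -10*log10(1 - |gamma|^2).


ML = -10 * log10(1 - 0.10460^2) = -10 * log10(0.98905884) = 0.04778 dB

0.04778 dB


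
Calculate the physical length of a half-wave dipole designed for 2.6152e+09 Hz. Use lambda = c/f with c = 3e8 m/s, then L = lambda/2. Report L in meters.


lambda = c / f = 3.0000e+08 / 2.6152e+09 = 0.1147140 m
L = lambda / 2 = 0.1147140 / 2 = 0.05736 m

0.05736 m


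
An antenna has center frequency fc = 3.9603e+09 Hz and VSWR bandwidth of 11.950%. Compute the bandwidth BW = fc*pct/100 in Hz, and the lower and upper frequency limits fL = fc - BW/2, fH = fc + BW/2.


BW = 3.9603e+09 * 11.950/100 = 4.732558e+08 Hz
fL = 3.9603e+09 - 4.732558e+08/2 = 3.724e+09 Hz
fH = 3.9603e+09 + 4.732558e+08/2 = 4.197e+09 Hz

BW=4.733e+08 Hz, fL=3.724e+09 Hz, fH=4.197e+09 Hz


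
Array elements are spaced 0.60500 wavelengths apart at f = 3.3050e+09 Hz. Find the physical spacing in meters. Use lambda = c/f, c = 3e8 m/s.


lambda = c / f = 3.0000e+08 / 3.3050e+09 = 0.09077156 m
d = 0.60500 * 0.09077156 = 0.05492 m

0.05492 m


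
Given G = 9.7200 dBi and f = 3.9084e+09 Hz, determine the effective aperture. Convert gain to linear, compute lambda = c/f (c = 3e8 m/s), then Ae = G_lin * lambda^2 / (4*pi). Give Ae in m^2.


lambda = c / f = 3.0000e+08 / 3.9084e+09 = 0.07675775 m
G_linear = 10^(9.7200/10) = 9.375620
Ae = G_linear * lambda^2 / (4*pi) = 9.375620 * 0.07675775^2 / (4*pi) = 4.396e-03 m^2

4.396e-03 m^2


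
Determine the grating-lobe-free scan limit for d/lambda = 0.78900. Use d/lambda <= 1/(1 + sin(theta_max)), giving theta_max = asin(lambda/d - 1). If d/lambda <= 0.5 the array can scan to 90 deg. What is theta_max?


lambda/d - 1 = 1/0.78900 - 1 = 0.2674271
theta_max = asin(0.2674271) = 15.51 deg

15.51 deg


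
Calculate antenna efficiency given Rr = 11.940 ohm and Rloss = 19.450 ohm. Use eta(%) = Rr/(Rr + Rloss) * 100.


eta = 11.940 / (11.940 + 19.450) * 100 = 38.04%

38.04%


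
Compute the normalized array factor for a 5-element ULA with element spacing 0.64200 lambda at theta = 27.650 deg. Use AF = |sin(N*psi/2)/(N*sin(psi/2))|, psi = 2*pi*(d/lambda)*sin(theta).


psi = 2*pi*0.64200*sin(27.650 deg) = 1.871965 rad
AF = |sin(5*1.871965/2) / (5*sin(1.871965/2))| = 0.2483

0.2483


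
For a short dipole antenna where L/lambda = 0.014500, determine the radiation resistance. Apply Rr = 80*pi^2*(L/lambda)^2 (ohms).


Rr = 80 * pi^2 * (0.014500)^2 = 80 * 9.869604 * 2.102500e-04 = 0.1660 ohm

0.1660 ohm


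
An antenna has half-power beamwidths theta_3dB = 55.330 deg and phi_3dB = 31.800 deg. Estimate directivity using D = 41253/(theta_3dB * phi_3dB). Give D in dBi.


D_linear = 41253 / (55.330 * 31.800) = 23.44595
D_dBi = 10 * log10(23.44595) = 13.70 dBi

13.70 dBi


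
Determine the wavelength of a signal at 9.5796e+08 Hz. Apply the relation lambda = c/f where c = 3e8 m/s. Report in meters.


lambda = c / f = 3.0000e+08 / 9.5796e+08 = 0.3132 m

0.3132 m


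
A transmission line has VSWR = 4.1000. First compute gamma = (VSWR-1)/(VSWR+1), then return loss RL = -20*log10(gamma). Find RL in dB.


gamma = (4.1000 - 1) / (4.1000 + 1) = 0.6078431
RL = -20 * log10(0.6078431) = 4.324 dB

4.324 dB


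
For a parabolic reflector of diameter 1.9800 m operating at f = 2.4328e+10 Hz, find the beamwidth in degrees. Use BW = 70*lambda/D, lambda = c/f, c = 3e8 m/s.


lambda = c / f = 3.0000e+08 / 2.4328e+10 = 0.01233147 m
BW = 70 * 0.01233147 / 1.9800 = 0.4360 deg

0.4360 deg


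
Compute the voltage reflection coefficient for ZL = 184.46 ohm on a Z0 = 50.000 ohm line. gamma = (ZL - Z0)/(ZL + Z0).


gamma = (184.46 - 50.000) / (184.46 + 50.000) = 0.5735

0.5735


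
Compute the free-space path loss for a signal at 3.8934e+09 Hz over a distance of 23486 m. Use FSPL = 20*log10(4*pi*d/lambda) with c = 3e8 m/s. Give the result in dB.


lambda = c / f = 3.0000e+08 / 3.8934e+09 = 0.07705348 m
FSPL = 20 * log10(4*pi*23486/0.07705348) = 131.7 dB

131.7 dB


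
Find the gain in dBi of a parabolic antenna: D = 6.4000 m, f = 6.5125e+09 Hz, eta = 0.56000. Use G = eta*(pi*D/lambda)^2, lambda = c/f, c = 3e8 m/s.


lambda = c / f = 3.0000e+08 / 6.5125e+09 = 0.04606526 m
G_linear = 0.56000 * (pi * 6.4000 / 0.04606526)^2 = 106684.3
G_dBi = 10 * log10(106684.3) = 50.28 dBi

50.28 dBi


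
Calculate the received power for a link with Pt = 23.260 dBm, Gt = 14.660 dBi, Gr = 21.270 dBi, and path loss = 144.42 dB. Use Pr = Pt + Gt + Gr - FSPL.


Pr = 23.260 + 14.660 + 21.270 - 144.42 = -85.23 dBm

-85.23 dBm


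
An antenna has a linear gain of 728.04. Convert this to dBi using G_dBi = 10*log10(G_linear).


G_dBi = 10 * log10(728.04) = 28.62 dBi

28.62 dBi


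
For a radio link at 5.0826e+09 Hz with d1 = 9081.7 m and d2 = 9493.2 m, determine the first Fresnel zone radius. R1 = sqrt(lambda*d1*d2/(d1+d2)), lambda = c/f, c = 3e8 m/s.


lambda = c / f = 3.0000e+08 / 5.0826e+09 = 0.05902491 m
R1 = sqrt(0.05902491 * 9081.7 * 9493.2 / (9081.7 + 9493.2)) = 16.55 m

16.55 m


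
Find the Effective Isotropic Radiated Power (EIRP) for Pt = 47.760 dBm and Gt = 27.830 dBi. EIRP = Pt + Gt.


EIRP = Pt + Gt = 47.760 + 27.830 = 75.59 dBm

75.59 dBm


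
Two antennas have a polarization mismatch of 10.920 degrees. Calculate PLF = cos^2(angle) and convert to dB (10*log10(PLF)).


PLF_linear = cos^2(10.920 deg) = 0.9641132
PLF_dB = 10 * log10(0.9641132) = -0.1587 dB

-0.1587 dB


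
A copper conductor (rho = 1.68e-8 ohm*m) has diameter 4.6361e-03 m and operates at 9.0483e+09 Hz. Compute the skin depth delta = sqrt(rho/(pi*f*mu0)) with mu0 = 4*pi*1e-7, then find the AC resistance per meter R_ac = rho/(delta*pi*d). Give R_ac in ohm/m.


delta = sqrt(1.68e-8 / (pi * 9.0483e+09 * 4*pi*1e-7)) = 6.857902e-07 m
R_ac = 1.68e-8 / (6.857902e-07 * pi * 4.6361e-03) = 1.682 ohm/m

1.682 ohm/m


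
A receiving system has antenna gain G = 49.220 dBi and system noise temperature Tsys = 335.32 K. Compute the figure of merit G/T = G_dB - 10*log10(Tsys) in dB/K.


G/T = 49.220 - 10*log10(335.32) = 49.220 - 25.25459 = 23.97 dB/K

23.97 dB/K


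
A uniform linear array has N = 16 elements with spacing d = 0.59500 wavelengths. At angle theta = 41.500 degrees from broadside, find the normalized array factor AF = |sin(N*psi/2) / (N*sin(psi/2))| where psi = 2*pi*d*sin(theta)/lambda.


psi = 2*pi*0.59500*sin(41.500 deg) = 2.477202 rad
AF = |sin(16*2.477202/2) / (16*sin(2.477202/2))| = 0.05446

0.05446


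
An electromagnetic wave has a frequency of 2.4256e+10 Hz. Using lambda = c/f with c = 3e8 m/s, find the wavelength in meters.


lambda = c / f = 3.0000e+08 / 2.4256e+10 = 0.01237 m

0.01237 m


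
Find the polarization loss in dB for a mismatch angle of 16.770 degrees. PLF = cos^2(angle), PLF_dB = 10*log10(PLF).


PLF_linear = cos^2(16.770 deg) = 0.9167501
PLF_dB = 10 * log10(0.9167501) = -0.3775 dB

-0.3775 dB


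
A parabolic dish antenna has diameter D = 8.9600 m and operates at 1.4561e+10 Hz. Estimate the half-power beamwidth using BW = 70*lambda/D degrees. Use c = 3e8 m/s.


lambda = c / f = 3.0000e+08 / 1.4561e+10 = 0.02060298 m
BW = 70 * 0.02060298 / 8.9600 = 0.1610 deg

0.1610 deg


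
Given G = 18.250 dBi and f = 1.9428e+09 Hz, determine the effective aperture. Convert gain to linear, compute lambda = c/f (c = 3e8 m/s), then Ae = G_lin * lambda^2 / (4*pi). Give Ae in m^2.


lambda = c / f = 3.0000e+08 / 1.9428e+09 = 0.1544163 m
G_linear = 10^(18.250/10) = 66.83439
Ae = G_linear * lambda^2 / (4*pi) = 66.83439 * 0.1544163^2 / (4*pi) = 0.1268 m^2

0.1268 m^2


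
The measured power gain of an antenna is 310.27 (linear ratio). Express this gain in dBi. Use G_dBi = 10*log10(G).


G_dBi = 10 * log10(310.27) = 24.92 dBi

24.92 dBi


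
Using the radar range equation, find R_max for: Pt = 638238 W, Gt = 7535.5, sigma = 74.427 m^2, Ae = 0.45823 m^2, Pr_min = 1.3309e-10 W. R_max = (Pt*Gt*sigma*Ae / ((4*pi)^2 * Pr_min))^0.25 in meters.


R^4 = 638238*7535.5*74.427*0.45823 / ((4*pi)^2 * 1.3309e-10) = 7.804474e+18
R_max = 7.804474e+18^0.25 = 52855 m

52855 m


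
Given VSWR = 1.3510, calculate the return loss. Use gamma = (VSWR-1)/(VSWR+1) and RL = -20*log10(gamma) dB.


gamma = (1.3510 - 1) / (1.3510 + 1) = 0.1492982
RL = -20 * log10(0.1492982) = 16.52 dB

16.52 dB


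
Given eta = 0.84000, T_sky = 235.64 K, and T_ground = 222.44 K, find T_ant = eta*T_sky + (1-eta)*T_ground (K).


T_ant = 0.84000 * 235.64 + (1 - 0.84000) * 222.44 = 233.5 K

233.5 K


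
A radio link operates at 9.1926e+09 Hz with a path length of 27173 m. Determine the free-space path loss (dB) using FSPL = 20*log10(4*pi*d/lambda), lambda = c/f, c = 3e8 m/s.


lambda = c / f = 3.0000e+08 / 9.1926e+09 = 0.03263495 m
FSPL = 20 * log10(4*pi*27173/0.03263495) = 140.4 dB

140.4 dB


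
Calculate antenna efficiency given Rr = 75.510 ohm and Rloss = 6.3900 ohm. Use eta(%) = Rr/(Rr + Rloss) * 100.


eta = 75.510 / (75.510 + 6.3900) * 100 = 92.20%

92.20%


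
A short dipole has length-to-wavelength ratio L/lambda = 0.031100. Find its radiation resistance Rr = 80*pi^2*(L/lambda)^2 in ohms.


Rr = 80 * pi^2 * (0.031100)^2 = 80 * 9.869604 * 9.672100e-04 = 0.7637 ohm

0.7637 ohm


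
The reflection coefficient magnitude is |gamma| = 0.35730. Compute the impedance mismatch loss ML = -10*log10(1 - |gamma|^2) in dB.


ML = -10 * log10(1 - 0.35730^2) = -10 * log10(0.87233671) = 0.5932 dB

0.5932 dB


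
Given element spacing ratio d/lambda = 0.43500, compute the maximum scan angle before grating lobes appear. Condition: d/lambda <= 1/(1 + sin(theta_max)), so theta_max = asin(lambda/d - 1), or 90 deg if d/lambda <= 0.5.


lambda/d - 1 = 1/0.43500 - 1 = 1.298851 >= 1
d/lambda <= 0.5, so the array can scan to endfire without grating lobes: theta_max = 90 deg

90 deg


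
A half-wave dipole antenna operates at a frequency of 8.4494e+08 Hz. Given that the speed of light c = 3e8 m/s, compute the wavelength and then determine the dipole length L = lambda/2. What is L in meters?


lambda = c / f = 3.0000e+08 / 8.4494e+08 = 0.3550548 m
L = lambda / 2 = 0.3550548 / 2 = 0.1775 m

0.1775 m


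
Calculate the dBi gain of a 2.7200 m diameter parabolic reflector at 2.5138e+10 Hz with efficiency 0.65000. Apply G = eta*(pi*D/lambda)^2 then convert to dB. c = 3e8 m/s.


lambda = c / f = 3.0000e+08 / 2.5138e+10 = 0.01193412 m
G_linear = 0.65000 * (pi * 2.7200 / 0.01193412)^2 = 333250.0
G_dBi = 10 * log10(333250.0) = 55.23 dBi

55.23 dBi


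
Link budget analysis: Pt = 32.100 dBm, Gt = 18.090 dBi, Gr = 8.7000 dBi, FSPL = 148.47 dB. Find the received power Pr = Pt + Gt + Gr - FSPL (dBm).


Pr = 32.100 + 18.090 + 8.7000 - 148.47 = -89.58 dBm

-89.58 dBm


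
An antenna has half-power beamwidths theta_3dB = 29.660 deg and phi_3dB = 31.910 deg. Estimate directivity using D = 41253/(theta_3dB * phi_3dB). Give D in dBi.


D_linear = 41253 / (29.660 * 31.910) = 43.58706
D_dBi = 10 * log10(43.58706) = 16.39 dBi

16.39 dBi


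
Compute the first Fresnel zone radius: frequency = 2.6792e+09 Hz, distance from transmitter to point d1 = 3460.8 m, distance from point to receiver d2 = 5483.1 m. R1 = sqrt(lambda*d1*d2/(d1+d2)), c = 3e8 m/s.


lambda = c / f = 3.0000e+08 / 2.6792e+09 = 0.1119737 m
R1 = sqrt(0.1119737 * 3460.8 * 5483.1 / (3460.8 + 5483.1)) = 15.41 m

15.41 m


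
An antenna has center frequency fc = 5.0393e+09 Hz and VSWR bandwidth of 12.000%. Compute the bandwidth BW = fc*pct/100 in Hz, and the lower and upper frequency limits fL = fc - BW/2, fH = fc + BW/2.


BW = 5.0393e+09 * 12.000/100 = 6.047160e+08 Hz
fL = 5.0393e+09 - 6.047160e+08/2 = 4.737e+09 Hz
fH = 5.0393e+09 + 6.047160e+08/2 = 5.342e+09 Hz

BW=6.047e+08 Hz, fL=4.737e+09 Hz, fH=5.342e+09 Hz


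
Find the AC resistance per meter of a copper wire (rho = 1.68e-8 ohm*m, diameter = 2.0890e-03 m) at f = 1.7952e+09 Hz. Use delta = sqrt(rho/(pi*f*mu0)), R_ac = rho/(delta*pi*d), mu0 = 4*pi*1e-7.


delta = sqrt(1.68e-8 / (pi * 1.7952e+09 * 4*pi*1e-7)) = 1.539637e-06 m
R_ac = 1.68e-8 / (1.539637e-06 * pi * 2.0890e-03) = 1.663 ohm/m

1.663 ohm/m


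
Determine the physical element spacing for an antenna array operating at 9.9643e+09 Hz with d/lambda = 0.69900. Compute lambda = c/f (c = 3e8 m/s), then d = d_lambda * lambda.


lambda = c / f = 3.0000e+08 / 9.9643e+09 = 0.03010748 m
d = 0.69900 * 0.03010748 = 0.02105 m

0.02105 m


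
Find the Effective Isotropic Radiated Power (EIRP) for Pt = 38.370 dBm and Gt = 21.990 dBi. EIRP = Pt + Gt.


EIRP = Pt + Gt = 38.370 + 21.990 = 60.36 dBm

60.36 dBm


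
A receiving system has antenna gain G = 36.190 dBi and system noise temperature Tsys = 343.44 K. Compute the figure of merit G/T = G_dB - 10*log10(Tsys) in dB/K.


G/T = 36.190 - 10*log10(343.44) = 36.190 - 25.35851 = 10.83 dB/K

10.83 dB/K


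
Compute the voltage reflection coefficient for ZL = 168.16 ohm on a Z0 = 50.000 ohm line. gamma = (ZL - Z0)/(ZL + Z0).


gamma = (168.16 - 50.000) / (168.16 + 50.000) = 0.5416

0.5416


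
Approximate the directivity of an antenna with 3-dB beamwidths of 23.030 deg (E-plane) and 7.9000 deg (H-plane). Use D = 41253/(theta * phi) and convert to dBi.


D_linear = 41253 / (23.030 * 7.9000) = 226.7433
D_dBi = 10 * log10(226.7433) = 23.56 dBi

23.56 dBi


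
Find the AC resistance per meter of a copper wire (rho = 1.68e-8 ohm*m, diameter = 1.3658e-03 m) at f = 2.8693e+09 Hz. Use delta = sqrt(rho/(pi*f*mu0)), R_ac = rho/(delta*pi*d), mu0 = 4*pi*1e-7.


delta = sqrt(1.68e-8 / (pi * 2.8693e+09 * 4*pi*1e-7)) = 1.217830e-06 m
R_ac = 1.68e-8 / (1.217830e-06 * pi * 1.3658e-03) = 3.215 ohm/m

3.215 ohm/m


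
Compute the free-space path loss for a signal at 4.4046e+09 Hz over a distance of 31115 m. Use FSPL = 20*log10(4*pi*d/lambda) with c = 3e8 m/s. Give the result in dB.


lambda = c / f = 3.0000e+08 / 4.4046e+09 = 0.06811061 m
FSPL = 20 * log10(4*pi*31115/0.06811061) = 135.2 dB

135.2 dB


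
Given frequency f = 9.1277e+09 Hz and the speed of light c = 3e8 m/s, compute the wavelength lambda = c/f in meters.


lambda = c / f = 3.0000e+08 / 9.1277e+09 = 0.03287 m

0.03287 m


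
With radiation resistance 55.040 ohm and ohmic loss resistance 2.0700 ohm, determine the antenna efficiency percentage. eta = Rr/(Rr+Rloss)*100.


eta = 55.040 / (55.040 + 2.0700) * 100 = 96.38%

96.38%


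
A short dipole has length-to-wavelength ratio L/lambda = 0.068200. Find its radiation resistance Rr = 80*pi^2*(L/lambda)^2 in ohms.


Rr = 80 * pi^2 * (0.068200)^2 = 80 * 9.869604 * 4.651240e-03 = 3.672 ohm

3.672 ohm


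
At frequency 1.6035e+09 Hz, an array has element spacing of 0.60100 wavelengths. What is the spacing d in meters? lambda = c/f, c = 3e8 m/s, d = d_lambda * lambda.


lambda = c / f = 3.0000e+08 / 1.6035e+09 = 0.1870907 m
d = 0.60100 * 0.1870907 = 0.1124 m

0.1124 m


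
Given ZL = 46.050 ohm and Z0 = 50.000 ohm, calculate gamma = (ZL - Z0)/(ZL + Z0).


gamma = (46.050 - 50.000) / (46.050 + 50.000) = -0.04112

-0.04112


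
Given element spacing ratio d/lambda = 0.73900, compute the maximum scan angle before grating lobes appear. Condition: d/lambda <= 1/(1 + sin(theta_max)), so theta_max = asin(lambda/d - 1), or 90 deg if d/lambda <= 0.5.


lambda/d - 1 = 1/0.73900 - 1 = 0.3531800
theta_max = asin(0.3531800) = 20.68 deg

20.68 deg


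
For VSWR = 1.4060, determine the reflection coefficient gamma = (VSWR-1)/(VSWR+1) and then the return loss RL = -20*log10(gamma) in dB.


gamma = (1.4060 - 1) / (1.4060 + 1) = 0.1687448
RL = -20 * log10(0.1687448) = 15.46 dB

15.46 dB


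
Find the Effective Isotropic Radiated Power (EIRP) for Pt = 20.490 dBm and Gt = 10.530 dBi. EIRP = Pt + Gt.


EIRP = Pt + Gt = 20.490 + 10.530 = 31.02 dBm

31.02 dBm


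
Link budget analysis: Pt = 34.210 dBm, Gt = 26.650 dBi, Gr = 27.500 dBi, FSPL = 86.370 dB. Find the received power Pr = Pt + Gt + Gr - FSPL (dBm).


Pr = 34.210 + 26.650 + 27.500 - 86.370 = 1.99 dBm

1.99 dBm


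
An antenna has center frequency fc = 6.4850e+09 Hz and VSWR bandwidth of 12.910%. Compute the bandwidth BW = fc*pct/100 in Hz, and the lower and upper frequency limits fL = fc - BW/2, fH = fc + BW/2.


BW = 6.4850e+09 * 12.910/100 = 8.372135e+08 Hz
fL = 6.4850e+09 - 8.372135e+08/2 = 6.066e+09 Hz
fH = 6.4850e+09 + 8.372135e+08/2 = 6.904e+09 Hz

BW=8.372e+08 Hz, fL=6.066e+09 Hz, fH=6.904e+09 Hz


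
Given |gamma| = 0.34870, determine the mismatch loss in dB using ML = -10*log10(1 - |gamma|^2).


ML = -10 * log10(1 - 0.34870^2) = -10 * log10(0.87840831) = 0.5630 dB

0.5630 dB


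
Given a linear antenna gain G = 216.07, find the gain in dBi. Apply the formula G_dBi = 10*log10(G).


G_dBi = 10 * log10(216.07) = 23.35 dBi

23.35 dBi


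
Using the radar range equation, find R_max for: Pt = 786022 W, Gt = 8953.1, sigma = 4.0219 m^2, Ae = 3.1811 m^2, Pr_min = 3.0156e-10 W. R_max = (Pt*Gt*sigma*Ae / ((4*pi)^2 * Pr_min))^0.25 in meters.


R^4 = 786022*8953.1*4.0219*3.1811 / ((4*pi)^2 * 3.0156e-10) = 1.890703e+18
R_max = 1.890703e+18^0.25 = 37081 m

37081 m


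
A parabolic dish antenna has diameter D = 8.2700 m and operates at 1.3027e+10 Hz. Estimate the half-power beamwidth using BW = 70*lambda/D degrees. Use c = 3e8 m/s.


lambda = c / f = 3.0000e+08 / 1.3027e+10 = 0.02302909 m
BW = 70 * 0.02302909 / 8.2700 = 0.1949 deg

0.1949 deg


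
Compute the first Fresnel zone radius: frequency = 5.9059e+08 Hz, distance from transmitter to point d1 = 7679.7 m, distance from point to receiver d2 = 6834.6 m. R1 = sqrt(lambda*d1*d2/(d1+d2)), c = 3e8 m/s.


lambda = c / f = 3.0000e+08 / 5.9059e+08 = 0.5079666 m
R1 = sqrt(0.5079666 * 7679.7 * 6834.6 / (7679.7 + 6834.6)) = 42.86 m

42.86 m


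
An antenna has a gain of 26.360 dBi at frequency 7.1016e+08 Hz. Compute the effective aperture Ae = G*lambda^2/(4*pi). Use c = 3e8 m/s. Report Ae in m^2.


lambda = c / f = 3.0000e+08 / 7.1016e+08 = 0.4224400 m
G_linear = 10^(26.360/10) = 432.5138
Ae = G_linear * lambda^2 / (4*pi) = 432.5138 * 0.4224400^2 / (4*pi) = 6.142 m^2

6.142 m^2


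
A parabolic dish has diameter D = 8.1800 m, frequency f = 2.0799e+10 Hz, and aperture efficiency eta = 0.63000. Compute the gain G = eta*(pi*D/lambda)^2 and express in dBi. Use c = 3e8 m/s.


lambda = c / f = 3.0000e+08 / 2.0799e+10 = 0.01442377 m
G_linear = 0.63000 * (pi * 8.1800 / 0.01442377)^2 = 1.999813e+06
G_dBi = 10 * log10(1.999813e+06) = 63.01 dBi

63.01 dBi


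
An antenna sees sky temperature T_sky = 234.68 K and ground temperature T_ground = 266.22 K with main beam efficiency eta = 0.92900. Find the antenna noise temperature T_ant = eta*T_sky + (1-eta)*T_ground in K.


T_ant = 0.92900 * 234.68 + (1 - 0.92900) * 266.22 = 236.9 K

236.9 K


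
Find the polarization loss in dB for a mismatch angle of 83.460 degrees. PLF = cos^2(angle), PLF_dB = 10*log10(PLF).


PLF_linear = cos^2(83.460 deg) = 0.01297249
PLF_dB = 10 * log10(0.01297249) = -18.87 dB

-18.87 dB


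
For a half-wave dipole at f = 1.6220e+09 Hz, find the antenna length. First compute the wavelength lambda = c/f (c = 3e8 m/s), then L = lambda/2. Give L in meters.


lambda = c / f = 3.0000e+08 / 1.6220e+09 = 0.1849568 m
L = lambda / 2 = 0.1849568 / 2 = 0.09248 m

0.09248 m


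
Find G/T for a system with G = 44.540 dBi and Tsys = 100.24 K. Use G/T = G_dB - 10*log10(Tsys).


G/T = 44.540 - 10*log10(100.24) = 44.540 - 20.01041 = 24.53 dB/K

24.53 dB/K


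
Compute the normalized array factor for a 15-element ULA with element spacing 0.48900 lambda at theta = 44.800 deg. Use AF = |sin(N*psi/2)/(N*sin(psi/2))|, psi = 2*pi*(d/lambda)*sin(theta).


psi = 2*pi*0.48900*sin(44.800 deg) = 2.164973 rad
AF = |sin(15*2.164973/2) / (15*sin(2.164973/2))| = 0.03812

0.03812


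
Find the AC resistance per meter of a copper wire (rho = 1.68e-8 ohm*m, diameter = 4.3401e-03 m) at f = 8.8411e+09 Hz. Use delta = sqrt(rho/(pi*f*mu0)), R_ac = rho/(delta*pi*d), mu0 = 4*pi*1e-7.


delta = sqrt(1.68e-8 / (pi * 8.8411e+09 * 4*pi*1e-7)) = 6.937798e-07 m
R_ac = 1.68e-8 / (6.937798e-07 * pi * 4.3401e-03) = 1.776 ohm/m

1.776 ohm/m


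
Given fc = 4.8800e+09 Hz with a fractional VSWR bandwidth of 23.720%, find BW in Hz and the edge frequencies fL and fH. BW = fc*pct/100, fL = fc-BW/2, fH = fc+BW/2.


BW = 4.8800e+09 * 23.720/100 = 1.157536e+09 Hz
fL = 4.8800e+09 - 1.157536e+09/2 = 4.301e+09 Hz
fH = 4.8800e+09 + 1.157536e+09/2 = 5.459e+09 Hz

BW=1.158e+09 Hz, fL=4.301e+09 Hz, fH=5.459e+09 Hz


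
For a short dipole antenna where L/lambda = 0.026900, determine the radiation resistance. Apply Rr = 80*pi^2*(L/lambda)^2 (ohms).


Rr = 80 * pi^2 * (0.026900)^2 = 80 * 9.869604 * 7.236100e-04 = 0.5713 ohm

0.5713 ohm


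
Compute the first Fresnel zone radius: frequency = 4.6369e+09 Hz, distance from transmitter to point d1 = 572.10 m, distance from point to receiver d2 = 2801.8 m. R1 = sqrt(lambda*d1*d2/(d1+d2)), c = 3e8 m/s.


lambda = c / f = 3.0000e+08 / 4.6369e+09 = 0.06469840 m
R1 = sqrt(0.06469840 * 572.10 * 2801.8 / (572.10 + 2801.8)) = 5.544 m

5.544 m


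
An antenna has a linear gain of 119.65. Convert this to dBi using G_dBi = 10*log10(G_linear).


G_dBi = 10 * log10(119.65) = 20.78 dBi

20.78 dBi


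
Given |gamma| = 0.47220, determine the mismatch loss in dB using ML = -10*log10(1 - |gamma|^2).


ML = -10 * log10(1 - 0.47220^2) = -10 * log10(0.77702716) = 1.096 dB

1.096 dB


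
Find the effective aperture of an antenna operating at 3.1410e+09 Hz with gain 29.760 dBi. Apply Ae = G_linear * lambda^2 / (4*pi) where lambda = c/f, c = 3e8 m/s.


lambda = c / f = 3.0000e+08 / 3.1410e+09 = 0.09551098 m
G_linear = 10^(29.760/10) = 946.2372
Ae = G_linear * lambda^2 / (4*pi) = 946.2372 * 0.09551098^2 / (4*pi) = 0.6869 m^2

0.6869 m^2


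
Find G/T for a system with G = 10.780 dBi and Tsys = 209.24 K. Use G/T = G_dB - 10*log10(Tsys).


G/T = 10.780 - 10*log10(209.24) = 10.780 - 23.20645 = -12.43 dB/K

-12.43 dB/K


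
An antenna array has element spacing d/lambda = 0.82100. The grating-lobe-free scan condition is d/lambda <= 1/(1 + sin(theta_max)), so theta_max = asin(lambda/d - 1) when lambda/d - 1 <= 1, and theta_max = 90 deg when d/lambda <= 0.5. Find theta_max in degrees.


lambda/d - 1 = 1/0.82100 - 1 = 0.2180268
theta_max = asin(0.2180268) = 12.59 deg

12.59 deg


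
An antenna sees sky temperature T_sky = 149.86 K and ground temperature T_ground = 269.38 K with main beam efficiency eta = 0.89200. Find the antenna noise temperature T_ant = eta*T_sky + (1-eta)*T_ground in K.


T_ant = 0.89200 * 149.86 + (1 - 0.89200) * 269.38 = 162.8 K

162.8 K


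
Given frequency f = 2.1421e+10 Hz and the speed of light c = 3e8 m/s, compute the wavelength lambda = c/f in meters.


lambda = c / f = 3.0000e+08 / 2.1421e+10 = 0.01400 m

0.01400 m


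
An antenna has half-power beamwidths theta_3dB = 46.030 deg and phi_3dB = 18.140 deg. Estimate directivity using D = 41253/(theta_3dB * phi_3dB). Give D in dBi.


D_linear = 41253 / (46.030 * 18.140) = 49.40573
D_dBi = 10 * log10(49.40573) = 16.94 dBi

16.94 dBi


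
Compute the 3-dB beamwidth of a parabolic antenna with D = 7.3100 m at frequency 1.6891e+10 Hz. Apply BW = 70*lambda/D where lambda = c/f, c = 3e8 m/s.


lambda = c / f = 3.0000e+08 / 1.6891e+10 = 0.01776094 m
BW = 70 * 0.01776094 / 7.3100 = 0.1701 deg

0.1701 deg


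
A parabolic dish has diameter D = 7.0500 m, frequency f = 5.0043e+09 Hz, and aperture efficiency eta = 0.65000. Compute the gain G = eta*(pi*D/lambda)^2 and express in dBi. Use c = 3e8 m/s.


lambda = c / f = 3.0000e+08 / 5.0043e+09 = 0.05994844 m
G_linear = 0.65000 * (pi * 7.0500 / 0.05994844)^2 = 88722.87
G_dBi = 10 * log10(88722.87) = 49.48 dBi

49.48 dBi


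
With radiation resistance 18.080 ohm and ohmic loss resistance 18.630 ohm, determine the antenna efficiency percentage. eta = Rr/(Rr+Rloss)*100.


eta = 18.080 / (18.080 + 18.630) * 100 = 49.25%

49.25%


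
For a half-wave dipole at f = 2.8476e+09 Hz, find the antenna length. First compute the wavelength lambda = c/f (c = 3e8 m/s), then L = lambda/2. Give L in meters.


lambda = c / f = 3.0000e+08 / 2.8476e+09 = 0.1053519 m
L = lambda / 2 = 0.1053519 / 2 = 0.05268 m

0.05268 m


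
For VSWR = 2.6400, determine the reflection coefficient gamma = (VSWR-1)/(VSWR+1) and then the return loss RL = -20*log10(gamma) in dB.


gamma = (2.6400 - 1) / (2.6400 + 1) = 0.4505495
RL = -20 * log10(0.4505495) = 6.925 dB

6.925 dB


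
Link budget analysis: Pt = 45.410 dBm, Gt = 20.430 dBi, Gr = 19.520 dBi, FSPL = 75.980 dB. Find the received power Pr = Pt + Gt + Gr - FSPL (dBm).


Pr = 45.410 + 20.430 + 19.520 - 75.980 = 9.38 dBm

9.38 dBm


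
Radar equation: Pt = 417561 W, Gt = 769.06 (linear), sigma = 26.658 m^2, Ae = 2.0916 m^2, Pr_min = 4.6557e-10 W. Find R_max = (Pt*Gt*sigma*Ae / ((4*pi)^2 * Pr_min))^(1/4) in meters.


R^4 = 417561*769.06*26.658*2.0916 / ((4*pi)^2 * 4.6557e-10) = 2.435464e+17
R_max = 2.435464e+17^0.25 = 22215 m

22215 m


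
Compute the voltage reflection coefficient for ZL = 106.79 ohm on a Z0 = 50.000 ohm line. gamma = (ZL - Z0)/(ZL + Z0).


gamma = (106.79 - 50.000) / (106.79 + 50.000) = 0.3622

0.3622


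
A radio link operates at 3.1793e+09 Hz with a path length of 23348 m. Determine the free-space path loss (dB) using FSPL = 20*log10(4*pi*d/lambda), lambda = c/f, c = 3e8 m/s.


lambda = c / f = 3.0000e+08 / 3.1793e+09 = 0.09436039 m
FSPL = 20 * log10(4*pi*23348/0.09436039) = 129.9 dB

129.9 dB


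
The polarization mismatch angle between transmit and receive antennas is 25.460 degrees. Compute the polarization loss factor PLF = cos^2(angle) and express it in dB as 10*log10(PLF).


PLF_linear = cos^2(25.460 deg) = 0.8152024
PLF_dB = 10 * log10(0.8152024) = -0.8873 dB

-0.8873 dB


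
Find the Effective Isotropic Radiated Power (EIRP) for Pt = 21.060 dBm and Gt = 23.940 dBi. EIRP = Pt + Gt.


EIRP = Pt + Gt = 21.060 + 23.940 = 45.00 dBm

45.00 dBm


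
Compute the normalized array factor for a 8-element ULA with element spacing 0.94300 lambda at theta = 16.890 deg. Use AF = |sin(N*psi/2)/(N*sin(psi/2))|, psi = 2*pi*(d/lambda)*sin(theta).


psi = 2*pi*0.94300*sin(16.890 deg) = 1.721434 rad
AF = |sin(8*1.721434/2) / (8*sin(1.721434/2))| = 0.09342

0.09342


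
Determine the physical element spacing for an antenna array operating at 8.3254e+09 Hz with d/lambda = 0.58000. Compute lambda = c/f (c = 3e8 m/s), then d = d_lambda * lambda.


lambda = c / f = 3.0000e+08 / 8.3254e+09 = 0.03603430 m
d = 0.58000 * 0.03603430 = 0.02090 m

0.02090 m


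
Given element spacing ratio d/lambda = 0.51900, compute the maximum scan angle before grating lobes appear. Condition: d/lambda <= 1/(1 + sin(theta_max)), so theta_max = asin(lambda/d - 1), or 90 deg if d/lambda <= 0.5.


lambda/d - 1 = 1/0.51900 - 1 = 0.9267823
theta_max = asin(0.9267823) = 67.94 deg

67.94 deg


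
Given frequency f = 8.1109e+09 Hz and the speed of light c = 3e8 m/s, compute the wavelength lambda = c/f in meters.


lambda = c / f = 3.0000e+08 / 8.1109e+09 = 0.03699 m

0.03699 m


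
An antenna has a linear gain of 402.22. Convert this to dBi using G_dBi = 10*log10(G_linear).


G_dBi = 10 * log10(402.22) = 26.04 dBi

26.04 dBi


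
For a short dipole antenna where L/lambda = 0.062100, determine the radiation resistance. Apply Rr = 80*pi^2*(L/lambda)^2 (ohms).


Rr = 80 * pi^2 * (0.062100)^2 = 80 * 9.869604 * 3.856410e-03 = 3.045 ohm

3.045 ohm


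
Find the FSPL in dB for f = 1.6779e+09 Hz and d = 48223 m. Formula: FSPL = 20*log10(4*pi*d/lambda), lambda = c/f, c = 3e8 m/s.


lambda = c / f = 3.0000e+08 / 1.6779e+09 = 0.1787949 m
FSPL = 20 * log10(4*pi*48223/0.1787949) = 130.6 dB

130.6 dB


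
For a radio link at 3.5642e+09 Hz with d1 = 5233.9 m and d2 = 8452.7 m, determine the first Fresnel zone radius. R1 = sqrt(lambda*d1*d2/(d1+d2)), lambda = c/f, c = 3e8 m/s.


lambda = c / f = 3.0000e+08 / 3.5642e+09 = 0.08417036 m
R1 = sqrt(0.08417036 * 5233.9 * 8452.7 / (5233.9 + 8452.7)) = 16.49 m

16.49 m


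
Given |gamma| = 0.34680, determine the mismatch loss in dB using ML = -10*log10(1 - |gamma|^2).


ML = -10 * log10(1 - 0.34680^2) = -10 * log10(0.87972976) = 0.5565 dB

0.5565 dB


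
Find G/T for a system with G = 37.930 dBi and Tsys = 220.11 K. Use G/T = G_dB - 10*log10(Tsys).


G/T = 37.930 - 10*log10(220.11) = 37.930 - 23.42640 = 14.50 dB/K

14.50 dB/K


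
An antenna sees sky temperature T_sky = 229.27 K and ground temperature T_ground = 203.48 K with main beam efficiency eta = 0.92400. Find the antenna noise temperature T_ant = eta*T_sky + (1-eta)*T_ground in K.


T_ant = 0.92400 * 229.27 + (1 - 0.92400) * 203.48 = 227.3 K

227.3 K


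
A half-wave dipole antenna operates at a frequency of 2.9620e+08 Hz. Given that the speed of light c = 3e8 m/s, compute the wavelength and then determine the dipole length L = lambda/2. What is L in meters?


lambda = c / f = 3.0000e+08 / 2.9620e+08 = 1.012829 m
L = lambda / 2 = 1.012829 / 2 = 0.5064 m

0.5064 m


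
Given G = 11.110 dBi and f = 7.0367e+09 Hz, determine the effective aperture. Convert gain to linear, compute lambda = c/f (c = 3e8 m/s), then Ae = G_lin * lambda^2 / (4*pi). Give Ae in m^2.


lambda = c / f = 3.0000e+08 / 7.0367e+09 = 0.04263362 m
G_linear = 10^(11.110/10) = 12.91219
Ae = G_linear * lambda^2 / (4*pi) = 12.91219 * 0.04263362^2 / (4*pi) = 1.868e-03 m^2

1.868e-03 m^2


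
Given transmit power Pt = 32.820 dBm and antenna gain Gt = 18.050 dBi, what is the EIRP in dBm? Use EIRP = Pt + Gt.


EIRP = Pt + Gt = 32.820 + 18.050 = 50.87 dBm

50.87 dBm


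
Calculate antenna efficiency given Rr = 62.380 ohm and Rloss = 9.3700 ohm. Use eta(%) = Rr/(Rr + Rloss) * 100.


eta = 62.380 / (62.380 + 9.3700) * 100 = 86.94%

86.94%


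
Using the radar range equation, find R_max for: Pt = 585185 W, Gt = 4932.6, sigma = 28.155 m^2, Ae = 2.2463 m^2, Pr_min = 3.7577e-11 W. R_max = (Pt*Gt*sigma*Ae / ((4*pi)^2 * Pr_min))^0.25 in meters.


R^4 = 585185*4932.6*28.155*2.2463 / ((4*pi)^2 * 3.7577e-11) = 3.076455e+19
R_max = 3.076455e+19^0.25 = 74475 m

74475 m


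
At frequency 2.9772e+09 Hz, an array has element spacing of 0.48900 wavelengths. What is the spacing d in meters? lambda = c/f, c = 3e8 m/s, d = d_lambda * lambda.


lambda = c / f = 3.0000e+08 / 2.9772e+09 = 0.1007658 m
d = 0.48900 * 0.1007658 = 0.04927 m

0.04927 m


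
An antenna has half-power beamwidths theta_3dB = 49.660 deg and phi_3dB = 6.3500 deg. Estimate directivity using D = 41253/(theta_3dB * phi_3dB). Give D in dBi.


D_linear = 41253 / (49.660 * 6.3500) = 130.8203
D_dBi = 10 * log10(130.8203) = 21.17 dBi

21.17 dBi


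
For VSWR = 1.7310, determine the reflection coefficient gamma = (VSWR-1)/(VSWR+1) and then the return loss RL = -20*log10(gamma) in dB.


gamma = (1.7310 - 1) / (1.7310 + 1) = 0.2676675
RL = -20 * log10(0.2676675) = 11.45 dB

11.45 dB
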